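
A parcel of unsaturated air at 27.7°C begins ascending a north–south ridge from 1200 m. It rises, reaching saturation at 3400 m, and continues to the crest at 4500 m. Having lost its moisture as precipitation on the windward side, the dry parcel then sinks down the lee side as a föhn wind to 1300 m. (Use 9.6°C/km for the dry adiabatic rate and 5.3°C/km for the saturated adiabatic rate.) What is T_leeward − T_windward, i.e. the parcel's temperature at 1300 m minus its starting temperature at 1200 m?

From 1200 m to 3400 m (dry): cools by 9.6 × 2.2 = 21.12°C, giving 6.58°C.
From 3400 m to 4500 m (saturated): cools by 5.3 × 1.1 = 5.83°C, giving 0.75°C.
From 4500 m to 1300 m (dry descent): warms by 9.6 × 3.2 = 30.72°C, giving 31.47°C.
Net change vs windward start: 31.47 − 27.7 = +3.77°C

+3.77°C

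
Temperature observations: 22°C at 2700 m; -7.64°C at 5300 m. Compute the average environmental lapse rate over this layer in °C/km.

11.4°C/km

Γ = −ΔT/Δz = (22 − (-7.64)) / (5300 − 2700) m
  = 29.64°C / 2.6 km = 11.4°C/km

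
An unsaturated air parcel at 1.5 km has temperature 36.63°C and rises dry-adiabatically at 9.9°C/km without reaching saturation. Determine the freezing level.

5.2 km

Height above start = (36.63 − 0) / 9.9 = 3.7 km
Altitude = 1500 m + 3700 m = 5200 m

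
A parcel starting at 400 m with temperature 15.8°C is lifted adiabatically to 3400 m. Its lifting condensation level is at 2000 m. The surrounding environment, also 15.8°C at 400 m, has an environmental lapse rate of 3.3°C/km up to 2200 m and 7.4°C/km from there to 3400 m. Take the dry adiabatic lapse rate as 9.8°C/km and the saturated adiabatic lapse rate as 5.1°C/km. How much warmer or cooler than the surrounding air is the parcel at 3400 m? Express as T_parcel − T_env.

Parcel:
  400–2000 m, dry: Δz = 1.6 km ⇒ ΔT = -15.68°C; T = 0.12°C
  2000–3400 m, saturated: Δz = 1.4 km ⇒ ΔT = -7.14°C; T = -7.02°C
Environment:
  400–2200 m, environment, lower layer: Δz = 1.8 km ⇒ ΔT = -5.94°C; T = 9.86°C
  2200–3400 m, environment, upper layer: Δz = 1.2 km ⇒ ΔT = -8.88°C; T = 0.98°C
T_parcel − T_env = -7.02 − 0.98 = -8°C

-8°C (parcel cooler than environment)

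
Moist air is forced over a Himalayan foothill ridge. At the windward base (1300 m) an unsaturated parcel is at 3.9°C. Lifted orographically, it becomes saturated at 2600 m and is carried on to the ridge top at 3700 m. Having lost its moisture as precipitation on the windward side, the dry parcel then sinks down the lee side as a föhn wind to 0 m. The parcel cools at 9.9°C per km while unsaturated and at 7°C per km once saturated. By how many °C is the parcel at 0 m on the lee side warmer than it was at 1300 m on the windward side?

From 1300 m to 2600 m (dry): cools by 9.9 × 1.3 = 12.87°C, giving -8.97°C.
From 2600 m to 3700 m (saturated): cools by 7 × 1.1 = 7.7°C, giving -16.67°C.
From 3700 m to 0 m (dry descent): warms by 9.9 × 3.7 = 36.63°C, giving 19.96°C.
Net change vs windward start: 19.96 − 3.9 = +16.06°C

+16.06°C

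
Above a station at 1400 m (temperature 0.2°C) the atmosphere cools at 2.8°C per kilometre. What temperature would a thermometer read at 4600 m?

-8.76°C

Environmental to 4600 m: -2.8 × 3.2 km = -8.96°C, so T = -8.76°C.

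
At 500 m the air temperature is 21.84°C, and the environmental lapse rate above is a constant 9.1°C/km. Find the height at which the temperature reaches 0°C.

2900 m

Height above start = (21.84 − 0) / 9.1 = 2.4 km
Altitude = 500 m + 2400 m = 2900 m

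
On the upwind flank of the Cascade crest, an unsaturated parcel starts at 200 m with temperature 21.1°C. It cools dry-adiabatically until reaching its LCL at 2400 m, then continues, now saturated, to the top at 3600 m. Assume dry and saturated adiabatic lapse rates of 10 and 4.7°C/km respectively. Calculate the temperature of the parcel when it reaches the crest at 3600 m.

-6.54°C

200 → 2400 m (dry, 10°C/km): ΔT = -10 × 2.2 = -22°C → T = -0.9°C
2400 → 3600 m (saturated, 4.7°C/km): ΔT = -4.7 × 1.2 = -5.64°C → T = -6.54°C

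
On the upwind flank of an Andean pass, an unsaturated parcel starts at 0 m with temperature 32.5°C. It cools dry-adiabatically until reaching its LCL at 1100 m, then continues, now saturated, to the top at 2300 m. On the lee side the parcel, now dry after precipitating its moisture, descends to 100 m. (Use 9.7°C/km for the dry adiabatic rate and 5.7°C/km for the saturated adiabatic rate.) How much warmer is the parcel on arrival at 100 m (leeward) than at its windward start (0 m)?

From 0 m to 1100 m (dry): cools by 9.7 × 1.1 = 10.67°C, giving 21.83°C.
From 1100 m to 2300 m (saturated): cools by 5.7 × 1.2 = 6.84°C, giving 14.99°C.
From 2300 m to 100 m (dry descent): warms by 9.7 × 2.2 = 21.34°C, giving 36.33°C.
Net change vs windward start: 36.33 − 32.5 = +3.83°C

+3.83°C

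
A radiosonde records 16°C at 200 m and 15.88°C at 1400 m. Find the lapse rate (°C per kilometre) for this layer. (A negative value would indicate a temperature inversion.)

0.1°C/km

Γ = −ΔT/Δz = (16 − 15.88) / (1400 − 200) m
  = 0.12°C / 1.2 km = 0.1°C/km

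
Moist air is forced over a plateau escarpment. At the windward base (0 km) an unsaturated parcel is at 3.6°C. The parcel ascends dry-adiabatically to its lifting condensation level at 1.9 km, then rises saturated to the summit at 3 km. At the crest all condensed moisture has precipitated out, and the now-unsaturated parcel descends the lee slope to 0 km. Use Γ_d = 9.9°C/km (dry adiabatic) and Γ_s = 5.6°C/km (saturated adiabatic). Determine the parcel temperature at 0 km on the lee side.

8.33°C

From 0 m to 1900 m (dry): cools by 9.9 × 1.9 = 18.81°C, giving -15.21°C.
From 1900 m to 3000 m (saturated): cools by 5.6 × 1.1 = 6.16°C, giving -21.37°C.
From 3000 m to 0 m (dry descent): warms by 9.9 × 3 = 29.7°C, giving 8.33°C.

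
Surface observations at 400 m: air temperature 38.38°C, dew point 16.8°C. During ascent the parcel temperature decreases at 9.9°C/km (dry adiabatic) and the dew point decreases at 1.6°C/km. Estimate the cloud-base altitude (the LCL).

T and T_d converge at 9.9 − 1.6 = 8.3°C per km
Height above start = (38.38 − 16.8) / 8.3 = 2.6 km
LCL altitude = 400 m + 2600 m = 3000 m

3000 m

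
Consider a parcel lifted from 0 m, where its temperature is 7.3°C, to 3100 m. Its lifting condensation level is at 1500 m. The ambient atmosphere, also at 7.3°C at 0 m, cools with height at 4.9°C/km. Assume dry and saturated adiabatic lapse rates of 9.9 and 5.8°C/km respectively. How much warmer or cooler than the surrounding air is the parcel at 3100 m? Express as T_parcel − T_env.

Parcel:
  Dry to 1500 m: -9.9 × 1.5 km = -14.85°C, so T = -7.55°C.
  Saturated to 3100 m: -5.8 × 1.6 km = -9.28°C, so T = -16.83°C.
Environment:
  Environment to 3100 m: -4.9 × 3.1 km = -15.19°C, so T = -7.89°C.
T_parcel − T_env = -16.83 − (-7.89) = -8.94°C

-8.94°C (parcel cooler than environment)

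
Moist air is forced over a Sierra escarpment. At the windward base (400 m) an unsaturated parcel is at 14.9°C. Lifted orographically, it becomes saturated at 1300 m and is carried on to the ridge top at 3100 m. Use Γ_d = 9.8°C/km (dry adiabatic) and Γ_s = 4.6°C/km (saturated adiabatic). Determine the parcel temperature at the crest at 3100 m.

400 → 1300 m (dry, 9.8°C/km): ΔT = -9.8 × 0.9 = -8.82°C → T = 6.08°C
1300 → 3100 m (saturated, 4.6°C/km): ΔT = -4.6 × 1.8 = -8.28°C → T = -2.2°C

-2.2°C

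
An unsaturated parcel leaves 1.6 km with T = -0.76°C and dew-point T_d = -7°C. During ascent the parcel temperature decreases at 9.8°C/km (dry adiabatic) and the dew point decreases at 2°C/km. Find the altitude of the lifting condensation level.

T and T_d converge at 9.8 − 2 = 7.8°C per km
Height above start = (-0.76 − (-7)) / 7.8 = 0.8 km
LCL altitude = 1600 m + 800 m = 2400 m

2.4 km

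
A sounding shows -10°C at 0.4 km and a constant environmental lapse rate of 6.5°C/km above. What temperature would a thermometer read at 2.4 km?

-23°C

From 400 m to 2400 m (environmental): cools by 6.5 × 2 = 13°C, giving -23°C.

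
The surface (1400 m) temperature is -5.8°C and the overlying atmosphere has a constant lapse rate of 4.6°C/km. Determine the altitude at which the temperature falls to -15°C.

3400 m

Height above start = (-5.8 − (-15)) / 4.6 = 2 km
Altitude = 1400 m + 2000 m = 3400 m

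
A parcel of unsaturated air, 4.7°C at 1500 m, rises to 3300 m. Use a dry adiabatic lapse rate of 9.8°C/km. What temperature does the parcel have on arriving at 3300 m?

-12.94°C

1500–3300 m, dry adiabatic: Δz = 1.8 km ⇒ ΔT = -17.64°C; T = -12.94°C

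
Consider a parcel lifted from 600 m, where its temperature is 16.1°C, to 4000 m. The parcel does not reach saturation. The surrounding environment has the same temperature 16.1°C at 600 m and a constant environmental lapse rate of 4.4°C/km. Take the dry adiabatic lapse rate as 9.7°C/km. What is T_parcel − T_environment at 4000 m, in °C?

Parcel:
  From 600 m to 4000 m (dry): cools by 9.7 × 3.4 = 32.98°C, giving -16.88°C.
Environment:
  From 600 m to 4000 m (environment): cools by 4.4 × 3.4 = 14.96°C, giving 1.14°C.
T_parcel − T_env = -16.88 − 1.14 = -18.02°C

-18.02°C (parcel cooler than environment)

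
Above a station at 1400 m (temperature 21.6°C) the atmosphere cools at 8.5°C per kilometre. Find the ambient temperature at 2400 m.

1400–2400 m, environmental: Δz = 1 km ⇒ ΔT = -8.5°C; T = 13.1°C

13.1°C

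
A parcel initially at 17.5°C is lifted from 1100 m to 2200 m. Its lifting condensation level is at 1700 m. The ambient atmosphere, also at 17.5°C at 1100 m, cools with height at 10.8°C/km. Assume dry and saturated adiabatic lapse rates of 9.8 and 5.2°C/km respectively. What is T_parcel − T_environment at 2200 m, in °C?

+3.4°C (parcel warmer than environment)

Parcel:
  Dry to 1700 m: -9.8 × 0.6 km = -5.88°C, so T = 11.62°C.
  Saturated to 2200 m: -5.2 × 0.5 km = -2.6°C, so T = 9.02°C.
Environment:
  Environment to 2200 m: -10.8 × 1.1 km = -11.88°C, so T = 5.62°C.
T_parcel − T_env = 9.02 − 5.62 = +3.4°C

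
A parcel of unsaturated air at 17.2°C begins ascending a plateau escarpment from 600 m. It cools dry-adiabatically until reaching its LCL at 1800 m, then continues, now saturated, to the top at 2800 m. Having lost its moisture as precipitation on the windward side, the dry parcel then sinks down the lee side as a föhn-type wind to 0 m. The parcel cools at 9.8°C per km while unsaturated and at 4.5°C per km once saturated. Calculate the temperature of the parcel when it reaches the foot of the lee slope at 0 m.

28.38°C

Dry to 1800 m: -9.8 × 1.2 km = -11.76°C, so T = 5.44°C.
Saturated to 2800 m: -4.5 × 1 km = -4.5°C, so T = 0.94°C.
Dry descent to 0 m: +9.8 × 2.8 km = +27.44°C, so T = 28.38°C.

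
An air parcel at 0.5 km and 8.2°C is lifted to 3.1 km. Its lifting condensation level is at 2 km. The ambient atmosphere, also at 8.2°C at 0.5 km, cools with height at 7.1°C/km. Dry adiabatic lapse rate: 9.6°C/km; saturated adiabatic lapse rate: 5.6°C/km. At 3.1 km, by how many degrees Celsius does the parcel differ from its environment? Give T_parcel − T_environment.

-2.1°C (parcel cooler than environment)

Parcel:
  500 → 2000 m (dry, 9.6°C/km): ΔT = -9.6 × 1.5 = -14.4°C → T = -6.2°C
  2000 → 3100 m (saturated, 5.6°C/km): ΔT = -5.6 × 1.1 = -6.16°C → T = -12.36°C
Environment:
  500 → 3100 m (environment, 7.1°C/km): ΔT = -7.1 × 2.6 = -18.46°C → T = -10.26°C
T_parcel − T_env = -12.36 − (-10.26) = -2.1°C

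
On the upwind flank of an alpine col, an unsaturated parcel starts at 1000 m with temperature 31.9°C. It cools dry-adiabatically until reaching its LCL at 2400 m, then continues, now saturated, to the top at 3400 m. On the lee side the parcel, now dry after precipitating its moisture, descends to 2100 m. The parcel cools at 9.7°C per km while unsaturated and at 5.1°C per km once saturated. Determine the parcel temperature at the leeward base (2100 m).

1000 → 2400 m (dry, 9.7°C/km): ΔT = -9.7 × 1.4 = -13.58°C → T = 18.32°C
2400 → 3400 m (saturated, 5.1°C/km): ΔT = -5.1 × 1 = -5.1°C → T = 13.22°C
3400 → 2100 m (dry descent, 9.7°C/km): ΔT = +9.7 × 1.3 = +12.61°C → T = 25.83°C

25.83°C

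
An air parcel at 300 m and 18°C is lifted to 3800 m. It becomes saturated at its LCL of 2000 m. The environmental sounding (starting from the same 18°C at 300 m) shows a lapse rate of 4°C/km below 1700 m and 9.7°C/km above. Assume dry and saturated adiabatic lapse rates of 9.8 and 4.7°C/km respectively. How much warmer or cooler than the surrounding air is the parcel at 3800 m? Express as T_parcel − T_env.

+0.85°C (parcel warmer than environment)

Parcel:
  From 300 m to 2000 m (dry): cools by 9.8 × 1.7 = 16.66°C, giving 1.34°C.
  From 2000 m to 3800 m (saturated): cools by 4.7 × 1.8 = 8.46°C, giving -7.12°C.
Environment:
  From 300 m to 1700 m (environment, lower layer): cools by 4 × 1.4 = 5.6°C, giving 12.4°C.
  From 1700 m to 3800 m (environment, upper layer): cools by 9.7 × 2.1 = 20.37°C, giving -7.97°C.
T_parcel − T_env = -7.12 − (-7.97) = +0.85°C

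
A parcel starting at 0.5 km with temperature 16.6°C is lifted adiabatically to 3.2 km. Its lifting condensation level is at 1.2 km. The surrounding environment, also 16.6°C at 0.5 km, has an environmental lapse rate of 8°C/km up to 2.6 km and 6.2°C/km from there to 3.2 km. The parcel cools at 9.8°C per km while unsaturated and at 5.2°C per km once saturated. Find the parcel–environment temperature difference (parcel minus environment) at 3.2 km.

+3.26°C (parcel warmer than environment)

Parcel:
  500–1200 m, dry: Δz = 0.7 km ⇒ ΔT = -6.86°C; T = 9.74°C
  1200–3200 m, saturated: Δz = 2 km ⇒ ΔT = -10.4°C; T = -0.66°C
Environment:
  500–2600 m, environment, lower layer: Δz = 2.1 km ⇒ ΔT = -16.8°C; T = -0.2°C
  2600–3200 m, environment, upper layer: Δz = 0.6 km ⇒ ΔT = -3.72°C; T = -3.92°C
T_parcel − T_env = -0.66 − (-3.92) = +3.26°C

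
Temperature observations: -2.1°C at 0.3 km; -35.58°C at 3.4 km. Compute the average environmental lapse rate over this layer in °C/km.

Γ = −ΔT/Δz = (-2.1 − (-35.58)) / (3400 − 300) m
  = 33.48°C / 3.1 km = 10.8°C/km

10.8°C/km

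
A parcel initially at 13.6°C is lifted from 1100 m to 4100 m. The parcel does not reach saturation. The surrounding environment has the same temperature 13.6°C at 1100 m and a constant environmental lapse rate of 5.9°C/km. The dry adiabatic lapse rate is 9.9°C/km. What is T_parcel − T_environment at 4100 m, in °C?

-12°C (parcel cooler than environment)

Parcel:
  1100–4100 m, dry: Δz = 3 km ⇒ ΔT = -29.7°C; T = -16.1°C
Environment:
  1100–4100 m, environment: Δz = 3 km ⇒ ΔT = -17.7°C; T = -4.1°C
T_parcel − T_env = -16.1 − (-4.1) = -12°C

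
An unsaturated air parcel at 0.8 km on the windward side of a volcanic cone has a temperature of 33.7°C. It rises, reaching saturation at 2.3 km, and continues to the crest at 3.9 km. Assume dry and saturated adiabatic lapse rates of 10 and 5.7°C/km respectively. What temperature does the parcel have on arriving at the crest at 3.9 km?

800–2300 m, dry: Δz = 1.5 km ⇒ ΔT = -15°C; T = 18.7°C
2300–3900 m, saturated: Δz = 1.6 km ⇒ ΔT = -9.12°C; T = 9.58°C

9.58°C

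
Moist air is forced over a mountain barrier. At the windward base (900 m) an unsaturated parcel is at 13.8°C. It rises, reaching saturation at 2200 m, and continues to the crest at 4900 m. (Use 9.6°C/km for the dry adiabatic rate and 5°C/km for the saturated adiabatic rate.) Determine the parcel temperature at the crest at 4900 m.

From 900 m to 2200 m (dry): cools by 9.6 × 1.3 = 12.48°C, giving 1.32°C.
From 2200 m to 4900 m (saturated): cools by 5 × 2.7 = 13.5°C, giving -12.18°C.

-12.18°C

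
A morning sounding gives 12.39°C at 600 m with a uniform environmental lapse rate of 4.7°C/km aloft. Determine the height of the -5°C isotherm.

Height above start = (12.39 − (-5)) / 4.7 = 3.7 km
Altitude = 600 m + 3700 m = 4300 m

4300 m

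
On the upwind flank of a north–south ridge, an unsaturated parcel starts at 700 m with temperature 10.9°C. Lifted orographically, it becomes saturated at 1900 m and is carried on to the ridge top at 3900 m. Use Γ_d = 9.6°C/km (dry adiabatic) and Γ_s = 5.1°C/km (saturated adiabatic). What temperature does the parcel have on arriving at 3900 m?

-10.82°C

700 → 1900 m (dry, 9.6°C/km): ΔT = -9.6 × 1.2 = -11.52°C → T = -0.62°C
1900 → 3900 m (saturated, 5.1°C/km): ΔT = -5.1 × 2 = -10.2°C → T = -10.82°C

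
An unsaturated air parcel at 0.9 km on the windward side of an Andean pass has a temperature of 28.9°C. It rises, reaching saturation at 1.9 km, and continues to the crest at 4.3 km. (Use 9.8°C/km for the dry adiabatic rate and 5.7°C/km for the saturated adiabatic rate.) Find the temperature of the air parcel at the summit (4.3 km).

From 900 m to 1900 m (dry): cools by 9.8 × 1 = 9.8°C, giving 19.1°C.
From 1900 m to 4300 m (saturated): cools by 5.7 × 2.4 = 13.68°C, giving 5.42°C.

5.42°C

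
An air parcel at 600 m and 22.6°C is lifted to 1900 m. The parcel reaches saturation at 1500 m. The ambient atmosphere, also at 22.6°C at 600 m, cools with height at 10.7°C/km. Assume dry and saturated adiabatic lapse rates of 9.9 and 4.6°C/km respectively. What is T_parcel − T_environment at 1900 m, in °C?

+3.16°C (parcel warmer than environment)

Parcel:
  From 600 m to 1500 m (dry): cools by 9.9 × 0.9 = 8.91°C, giving 13.69°C.
  From 1500 m to 1900 m (saturated): cools by 4.6 × 0.4 = 1.84°C, giving 11.85°C.
Environment:
  From 600 m to 1900 m (environment): cools by 10.7 × 1.3 = 13.91°C, giving 8.69°C.
T_parcel − T_env = 11.85 − 8.69 = +3.16°C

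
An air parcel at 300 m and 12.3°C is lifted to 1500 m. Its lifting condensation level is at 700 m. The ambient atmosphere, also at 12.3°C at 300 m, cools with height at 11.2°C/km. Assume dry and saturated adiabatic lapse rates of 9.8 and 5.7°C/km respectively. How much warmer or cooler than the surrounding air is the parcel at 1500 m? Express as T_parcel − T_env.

Parcel:
  Dry to 700 m: -9.8 × 0.4 km = -3.92°C, so T = 8.38°C.
  Saturated to 1500 m: -5.7 × 0.8 km = -4.56°C, so T = 3.82°C.
Environment:
  Environment to 1500 m: -11.2 × 1.2 km = -13.44°C, so T = -1.14°C.
T_parcel − T_env = 3.82 − (-1.14) = +4.96°C

+4.96°C (parcel warmer than environment)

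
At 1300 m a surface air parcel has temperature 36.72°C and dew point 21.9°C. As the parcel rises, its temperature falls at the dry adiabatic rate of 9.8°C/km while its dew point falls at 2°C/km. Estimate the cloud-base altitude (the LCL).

T and T_d converge at 9.8 − 2 = 7.8°C per km
Height above start = (36.72 − 21.9) / 7.8 = 1.9 km
LCL altitude = 1300 m + 1900 m = 3200 m

3200 m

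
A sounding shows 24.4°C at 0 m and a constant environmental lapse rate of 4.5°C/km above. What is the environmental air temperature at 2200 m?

14.5°C

From 0 m to 2200 m (environmental): cools by 4.5 × 2.2 = 9.9°C, giving 14.5°C.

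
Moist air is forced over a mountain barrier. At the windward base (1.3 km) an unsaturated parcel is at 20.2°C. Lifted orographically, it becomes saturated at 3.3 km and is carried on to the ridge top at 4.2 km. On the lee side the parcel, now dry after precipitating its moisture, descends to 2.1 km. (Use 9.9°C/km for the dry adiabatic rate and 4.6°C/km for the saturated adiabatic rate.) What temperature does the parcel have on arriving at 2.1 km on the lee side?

1300–3300 m, dry: Δz = 2 km ⇒ ΔT = -19.8°C; T = 0.4°C
3300–4200 m, saturated: Δz = 0.9 km ⇒ ΔT = -4.14°C; T = -3.74°C
4200–2100 m, dry descent: Δz = 2.1 km ⇒ ΔT = +20.79°C; T = 17.05°C

17.05°C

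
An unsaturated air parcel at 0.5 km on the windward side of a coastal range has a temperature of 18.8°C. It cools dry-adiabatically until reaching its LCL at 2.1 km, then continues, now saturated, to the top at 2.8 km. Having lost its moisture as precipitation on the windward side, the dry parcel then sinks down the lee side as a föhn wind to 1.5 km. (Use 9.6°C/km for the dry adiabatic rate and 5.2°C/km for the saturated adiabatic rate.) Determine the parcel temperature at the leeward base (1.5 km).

12.28°C

From 500 m to 2100 m (dry): cools by 9.6 × 1.6 = 15.36°C, giving 3.44°C.
From 2100 m to 2800 m (saturated): cools by 5.2 × 0.7 = 3.64°C, giving -0.2°C.
From 2800 m to 1500 m (dry descent): warms by 9.6 × 1.3 = 12.48°C, giving 12.28°C.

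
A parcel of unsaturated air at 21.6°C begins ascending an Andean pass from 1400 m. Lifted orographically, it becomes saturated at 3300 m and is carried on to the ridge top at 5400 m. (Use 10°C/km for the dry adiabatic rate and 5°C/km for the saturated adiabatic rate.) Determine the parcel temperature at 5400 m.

-7.9°C

1400–3300 m, dry: Δz = 1.9 km ⇒ ΔT = -19°C; T = 2.6°C
3300–5400 m, saturated: Δz = 2.1 km ⇒ ΔT = -10.5°C; T = -7.9°C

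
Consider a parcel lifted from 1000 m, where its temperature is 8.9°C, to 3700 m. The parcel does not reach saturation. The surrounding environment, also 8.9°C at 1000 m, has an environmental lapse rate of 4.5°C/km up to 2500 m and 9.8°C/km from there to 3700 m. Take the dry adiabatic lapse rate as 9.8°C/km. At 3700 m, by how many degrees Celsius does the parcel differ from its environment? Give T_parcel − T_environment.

-7.95°C (parcel cooler than environment)

Parcel:
  Dry to 3700 m: -9.8 × 2.7 km = -26.46°C, so T = -17.56°C.
Environment:
  Environment, lower layer to 2500 m: -4.5 × 1.5 km = -6.75°C, so T = 2.15°C.
  Environment, upper layer to 3700 m: -9.8 × 1.2 km = -11.76°C, so T = -9.61°C.
T_parcel − T_env = -17.56 − (-9.61) = -7.95°C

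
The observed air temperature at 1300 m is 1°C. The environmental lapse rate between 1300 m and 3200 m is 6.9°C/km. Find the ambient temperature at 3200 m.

Environmental to 3200 m: -6.9 × 1.9 km = -13.11°C, so T = -12.11°C.

-12.11°C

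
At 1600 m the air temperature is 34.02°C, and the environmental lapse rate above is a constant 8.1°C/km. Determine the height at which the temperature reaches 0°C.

5800 m

Height above start = (34.02 − 0) / 8.1 = 4.2 km
Altitude = 1600 m + 4200 m = 5800 m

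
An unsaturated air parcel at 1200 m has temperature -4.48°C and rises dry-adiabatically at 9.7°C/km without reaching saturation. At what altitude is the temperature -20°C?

2800 m

Height above start = (-4.48 − (-20)) / 9.7 = 1.6 km
Altitude = 1200 m + 1600 m = 2800 m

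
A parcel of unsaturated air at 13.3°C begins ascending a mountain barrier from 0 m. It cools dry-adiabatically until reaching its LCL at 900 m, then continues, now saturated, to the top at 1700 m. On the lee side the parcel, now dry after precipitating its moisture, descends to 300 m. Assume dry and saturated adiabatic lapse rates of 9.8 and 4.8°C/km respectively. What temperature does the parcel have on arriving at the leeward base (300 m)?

0–900 m, dry: Δz = 0.9 km ⇒ ΔT = -8.82°C; T = 4.48°C
900–1700 m, saturated: Δz = 0.8 km ⇒ ΔT = -3.84°C; T = 0.64°C
1700–300 m, dry descent: Δz = 1.4 km ⇒ ΔT = +13.72°C; T = 14.36°C

14.36°C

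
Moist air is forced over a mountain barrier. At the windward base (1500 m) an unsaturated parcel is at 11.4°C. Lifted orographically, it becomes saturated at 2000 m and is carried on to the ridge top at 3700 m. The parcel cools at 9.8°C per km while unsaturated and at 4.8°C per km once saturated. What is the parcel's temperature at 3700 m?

Dry to 2000 m: -9.8 × 0.5 km = -4.9°C, so T = 6.5°C.
Saturated to 3700 m: -4.8 × 1.7 km = -8.16°C, so T = -1.66°C.

-1.66°C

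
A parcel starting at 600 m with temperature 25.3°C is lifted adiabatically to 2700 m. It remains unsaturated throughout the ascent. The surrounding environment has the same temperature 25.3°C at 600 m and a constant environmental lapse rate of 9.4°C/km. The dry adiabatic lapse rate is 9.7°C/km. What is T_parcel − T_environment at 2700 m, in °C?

-0.63°C (parcel cooler than environment)

Parcel:
  From 600 m to 2700 m (dry): cools by 9.7 × 2.1 = 20.37°C, giving 4.93°C.
Environment:
  From 600 m to 2700 m (environment): cools by 9.4 × 2.1 = 19.74°C, giving 5.56°C.
T_parcel − T_env = 4.93 − 5.56 = -0.63°C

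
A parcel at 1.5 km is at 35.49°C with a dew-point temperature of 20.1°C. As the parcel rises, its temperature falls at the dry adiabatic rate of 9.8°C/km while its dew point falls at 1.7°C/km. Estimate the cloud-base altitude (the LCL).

T and T_d converge at 9.8 − 1.7 = 8.1°C per km
Height above start = (35.49 − 20.1) / 8.1 = 1.9 km
LCL altitude = 1500 m + 1900 m = 3400 m

3.4 km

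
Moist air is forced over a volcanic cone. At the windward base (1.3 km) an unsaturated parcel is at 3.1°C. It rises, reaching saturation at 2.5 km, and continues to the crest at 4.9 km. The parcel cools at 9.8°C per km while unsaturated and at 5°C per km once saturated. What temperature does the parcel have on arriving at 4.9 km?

1300–2500 m, dry: Δz = 1.2 km ⇒ ΔT = -11.76°C; T = -8.66°C
2500–4900 m, saturated: Δz = 2.4 km ⇒ ΔT = -12°C; T = -20.66°C

-20.66°C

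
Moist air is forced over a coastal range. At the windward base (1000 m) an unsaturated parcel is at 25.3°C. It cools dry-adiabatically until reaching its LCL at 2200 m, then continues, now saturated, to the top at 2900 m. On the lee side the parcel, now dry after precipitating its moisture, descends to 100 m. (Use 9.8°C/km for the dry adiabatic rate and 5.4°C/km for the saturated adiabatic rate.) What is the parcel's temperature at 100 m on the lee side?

37.2°C

1000 → 2200 m (dry, 9.8°C/km): ΔT = -9.8 × 1.2 = -11.76°C → T = 13.54°C
2200 → 2900 m (saturated, 5.4°C/km): ΔT = -5.4 × 0.7 = -3.78°C → T = 9.76°C
2900 → 100 m (dry descent, 9.8°C/km): ΔT = +9.8 × 2.8 = +27.44°C → T = 37.2°C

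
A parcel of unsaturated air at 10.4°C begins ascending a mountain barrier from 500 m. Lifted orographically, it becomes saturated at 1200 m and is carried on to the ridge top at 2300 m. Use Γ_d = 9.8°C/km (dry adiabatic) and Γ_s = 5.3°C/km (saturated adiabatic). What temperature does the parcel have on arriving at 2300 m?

Dry to 1200 m: -9.8 × 0.7 km = -6.86°C, so T = 3.54°C.
Saturated to 2300 m: -5.3 × 1.1 km = -5.83°C, so T = -2.29°C.

-2.29°C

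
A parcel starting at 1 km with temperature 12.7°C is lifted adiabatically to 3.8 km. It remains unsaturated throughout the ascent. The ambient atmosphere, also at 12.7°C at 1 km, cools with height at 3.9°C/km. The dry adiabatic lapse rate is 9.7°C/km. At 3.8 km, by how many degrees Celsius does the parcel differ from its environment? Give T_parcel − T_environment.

-16.24°C (parcel cooler than environment)

Parcel:
  1000 → 3800 m (dry, 9.7°C/km): ΔT = -9.7 × 2.8 = -27.16°C → T = -14.46°C
Environment:
  1000 → 3800 m (environment, 3.9°C/km): ΔT = -3.9 × 2.8 = -10.92°C → T = 1.78°C
T_parcel − T_env = -14.46 − 1.78 = -16.24°C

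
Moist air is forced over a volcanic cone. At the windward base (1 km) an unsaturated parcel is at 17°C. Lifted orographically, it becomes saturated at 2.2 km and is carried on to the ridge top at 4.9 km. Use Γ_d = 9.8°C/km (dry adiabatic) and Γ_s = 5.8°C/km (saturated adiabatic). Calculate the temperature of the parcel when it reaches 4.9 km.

-10.42°C

1000–2200 m, dry: Δz = 1.2 km ⇒ ΔT = -11.76°C; T = 5.24°C
2200–4900 m, saturated: Δz = 2.7 km ⇒ ΔT = -15.66°C; T = -10.42°C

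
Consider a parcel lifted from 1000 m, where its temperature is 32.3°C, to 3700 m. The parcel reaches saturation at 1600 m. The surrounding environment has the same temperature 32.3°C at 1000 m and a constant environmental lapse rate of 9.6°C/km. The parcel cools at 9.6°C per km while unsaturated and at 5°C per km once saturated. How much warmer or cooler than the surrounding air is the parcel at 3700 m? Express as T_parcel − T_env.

Parcel:
  From 1000 m to 1600 m (dry): cools by 9.6 × 0.6 = 5.76°C, giving 26.54°C.
  From 1600 m to 3700 m (saturated): cools by 5 × 2.1 = 10.5°C, giving 16.04°C.
Environment:
  From 1000 m to 3700 m (environment): cools by 9.6 × 2.7 = 25.92°C, giving 6.38°C.
T_parcel − T_env = 16.04 − 6.38 = +9.66°C

+9.66°C (parcel warmer than environment)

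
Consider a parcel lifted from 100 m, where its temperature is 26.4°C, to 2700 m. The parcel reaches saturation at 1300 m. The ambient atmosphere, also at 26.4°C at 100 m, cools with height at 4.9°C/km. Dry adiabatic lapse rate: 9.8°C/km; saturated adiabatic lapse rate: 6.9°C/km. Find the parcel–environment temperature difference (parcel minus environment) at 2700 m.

-8.68°C (parcel cooler than environment)

Parcel:
  Dry to 1300 m: -9.8 × 1.2 km = -11.76°C, so T = 14.64°C.
  Saturated to 2700 m: -6.9 × 1.4 km = -9.66°C, so T = 4.98°C.
Environment:
  Environment to 2700 m: -4.9 × 2.6 km = -12.74°C, so T = 13.66°C.
T_parcel − T_env = 4.98 − 13.66 = -8.68°C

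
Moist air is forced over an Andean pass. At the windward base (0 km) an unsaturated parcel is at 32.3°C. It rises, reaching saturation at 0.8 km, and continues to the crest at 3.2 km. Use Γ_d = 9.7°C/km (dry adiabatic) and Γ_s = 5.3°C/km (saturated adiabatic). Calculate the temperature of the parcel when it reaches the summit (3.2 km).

From 0 m to 800 m (dry): cools by 9.7 × 0.8 = 7.76°C, giving 24.54°C.
From 800 m to 3200 m (saturated): cools by 5.3 × 2.4 = 12.72°C, giving 11.82°C.

11.82°C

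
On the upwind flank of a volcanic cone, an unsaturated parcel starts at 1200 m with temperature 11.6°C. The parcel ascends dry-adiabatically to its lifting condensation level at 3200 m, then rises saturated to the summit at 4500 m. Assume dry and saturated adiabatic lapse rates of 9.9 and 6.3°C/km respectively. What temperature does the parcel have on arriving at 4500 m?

-16.39°C

Dry to 3200 m: -9.9 × 2 km = -19.8°C, so T = -8.2°C.
Saturated to 4500 m: -6.3 × 1.3 km = -8.19°C, so T = -16.39°C.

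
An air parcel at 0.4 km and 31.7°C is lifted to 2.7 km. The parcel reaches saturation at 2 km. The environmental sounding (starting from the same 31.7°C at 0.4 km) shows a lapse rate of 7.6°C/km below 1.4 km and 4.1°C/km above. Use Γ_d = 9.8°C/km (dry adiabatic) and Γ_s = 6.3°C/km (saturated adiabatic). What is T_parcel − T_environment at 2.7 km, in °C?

-7.16°C (parcel cooler than environment)

Parcel:
  Dry to 2000 m: -9.8 × 1.6 km = -15.68°C, so T = 16.02°C.
  Saturated to 2700 m: -6.3 × 0.7 km = -4.41°C, so T = 11.61°C.
Environment:
  Environment, lower layer to 1400 m: -7.6 × 1 km = -7.6°C, so T = 24.1°C.
  Environment, upper layer to 2700 m: -4.1 × 1.3 km = -5.33°C, so T = 18.77°C.
T_parcel − T_env = 11.61 − 18.77 = -7.16°C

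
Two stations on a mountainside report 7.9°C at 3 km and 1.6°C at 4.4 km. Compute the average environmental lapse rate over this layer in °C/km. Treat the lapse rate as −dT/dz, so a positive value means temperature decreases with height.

4.5°C/km

Γ = −ΔT/Δz = (7.9 − 1.6) / (4400 − 3000) m
  = 6.3°C / 1.4 km = 4.5°C/km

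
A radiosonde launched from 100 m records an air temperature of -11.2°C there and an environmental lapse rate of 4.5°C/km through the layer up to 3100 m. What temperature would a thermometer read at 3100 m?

Environmental to 3100 m: -4.5 × 3 km = -13.5°C, so T = -24.7°C.

-24.7°C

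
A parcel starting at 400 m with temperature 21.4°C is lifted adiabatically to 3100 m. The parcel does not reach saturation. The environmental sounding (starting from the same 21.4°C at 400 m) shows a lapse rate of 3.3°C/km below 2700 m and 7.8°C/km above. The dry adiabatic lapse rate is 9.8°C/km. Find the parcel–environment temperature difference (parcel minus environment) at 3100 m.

Parcel:
  Dry to 3100 m: -9.8 × 2.7 km = -26.46°C, so T = -5.06°C.
Environment:
  Environment, lower layer to 2700 m: -3.3 × 2.3 km = -7.59°C, so T = 13.81°C.
  Environment, upper layer to 3100 m: -7.8 × 0.4 km = -3.12°C, so T = 10.69°C.
T_parcel − T_env = -5.06 − 10.69 = -15.75°C

-15.75°C (parcel cooler than environment)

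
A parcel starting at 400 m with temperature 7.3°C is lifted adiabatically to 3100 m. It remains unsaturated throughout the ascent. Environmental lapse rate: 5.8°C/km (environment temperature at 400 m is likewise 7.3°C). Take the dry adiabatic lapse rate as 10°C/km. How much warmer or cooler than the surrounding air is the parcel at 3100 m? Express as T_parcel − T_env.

Parcel:
  400–3100 m, dry: Δz = 2.7 km ⇒ ΔT = -27°C; T = -19.7°C
Environment:
  400–3100 m, environment: Δz = 2.7 km ⇒ ΔT = -15.66°C; T = -8.36°C
T_parcel − T_env = -19.7 − (-8.36) = -11.34°C

-11.34°C (parcel cooler than environment)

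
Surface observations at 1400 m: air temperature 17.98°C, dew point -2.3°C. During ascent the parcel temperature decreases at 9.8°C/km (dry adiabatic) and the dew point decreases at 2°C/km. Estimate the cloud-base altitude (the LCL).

4000 m

T and T_d converge at 9.8 − 2 = 7.8°C per km
Height above start = (17.98 − (-2.3)) / 7.8 = 2.6 km
LCL altitude = 1400 m + 2600 m = 4000 m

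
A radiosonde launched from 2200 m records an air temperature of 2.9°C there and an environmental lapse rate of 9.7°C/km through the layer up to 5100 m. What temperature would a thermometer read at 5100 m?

2200–5100 m, environmental: Δz = 2.9 km ⇒ ΔT = -28.13°C; T = -25.23°C

-25.23°C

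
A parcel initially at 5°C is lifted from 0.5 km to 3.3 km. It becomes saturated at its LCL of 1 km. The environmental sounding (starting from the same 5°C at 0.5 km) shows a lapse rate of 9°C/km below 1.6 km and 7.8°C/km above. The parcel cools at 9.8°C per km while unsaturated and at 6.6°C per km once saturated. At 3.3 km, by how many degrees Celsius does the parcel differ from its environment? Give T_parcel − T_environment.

Parcel:
  500 → 1000 m (dry, 9.8°C/km): ΔT = -9.8 × 0.5 = -4.9°C → T = 0.1°C
  1000 → 3300 m (saturated, 6.6°C/km): ΔT = -6.6 × 2.3 = -15.18°C → T = -15.08°C
Environment:
  500 → 1600 m (environment, lower layer, 9°C/km): ΔT = -9 × 1.1 = -9.9°C → T = -4.9°C
  1600 → 3300 m (environment, upper layer, 7.8°C/km): ΔT = -7.8 × 1.7 = -13.26°C → T = -18.16°C
T_parcel − T_env = -15.08 − (-18.16) = +3.08°C

+3.08°C (parcel warmer than environment)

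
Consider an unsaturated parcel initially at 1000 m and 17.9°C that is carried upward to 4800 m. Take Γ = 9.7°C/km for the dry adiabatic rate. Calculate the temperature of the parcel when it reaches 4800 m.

Dry adiabatic to 4800 m: -9.7 × 3.8 km = -36.86°C, so T = -18.96°C.

-18.96°C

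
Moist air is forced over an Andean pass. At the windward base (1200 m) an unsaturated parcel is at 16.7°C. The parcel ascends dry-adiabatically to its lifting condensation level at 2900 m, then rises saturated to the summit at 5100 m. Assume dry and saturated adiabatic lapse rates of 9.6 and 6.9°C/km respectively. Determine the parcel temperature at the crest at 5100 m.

-14.8°C

From 1200 m to 2900 m (dry): cools by 9.6 × 1.7 = 16.32°C, giving 0.38°C.
From 2900 m to 5100 m (saturated): cools by 6.9 × 2.2 = 15.18°C, giving -14.8°C.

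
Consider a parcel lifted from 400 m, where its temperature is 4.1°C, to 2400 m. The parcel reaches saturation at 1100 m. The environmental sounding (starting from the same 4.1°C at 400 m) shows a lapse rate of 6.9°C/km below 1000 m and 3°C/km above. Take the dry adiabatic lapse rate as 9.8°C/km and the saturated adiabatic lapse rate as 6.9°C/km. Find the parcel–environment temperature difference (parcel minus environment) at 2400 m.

Parcel:
  From 400 m to 1100 m (dry): cools by 9.8 × 0.7 = 6.86°C, giving -2.76°C.
  From 1100 m to 2400 m (saturated): cools by 6.9 × 1.3 = 8.97°C, giving -11.73°C.
Environment:
  From 400 m to 1000 m (environment, lower layer): cools by 6.9 × 0.6 = 4.14°C, giving -0.04°C.
  From 1000 m to 2400 m (environment, upper layer): cools by 3 × 1.4 = 4.2°C, giving -4.24°C.
T_parcel − T_env = -11.73 − (-4.24) = -7.49°C

-7.49°C (parcel cooler than environment)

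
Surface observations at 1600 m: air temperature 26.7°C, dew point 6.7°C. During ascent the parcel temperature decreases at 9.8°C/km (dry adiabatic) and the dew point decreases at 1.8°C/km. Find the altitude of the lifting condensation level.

T and T_d converge at 9.8 − 1.8 = 8°C per km
Height above start = (26.7 − 6.7) / 8 = 2.5 km
LCL altitude = 1600 m + 2500 m = 4100 m

4100 m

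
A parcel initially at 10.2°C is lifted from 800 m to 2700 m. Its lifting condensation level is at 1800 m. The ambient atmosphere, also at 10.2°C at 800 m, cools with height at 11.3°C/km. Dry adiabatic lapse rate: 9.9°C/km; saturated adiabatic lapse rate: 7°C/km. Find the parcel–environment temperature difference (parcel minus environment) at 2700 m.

Parcel:
  Dry to 1800 m: -9.9 × 1 km = -9.9°C, so T = 0.3°C.
  Saturated to 2700 m: -7 × 0.9 km = -6.3°C, so T = -6°C.
Environment:
  Environment to 2700 m: -11.3 × 1.9 km = -21.47°C, so T = -11.27°C.
T_parcel − T_env = -6 − (-11.27) = +5.27°C

+5.27°C (parcel warmer than environment)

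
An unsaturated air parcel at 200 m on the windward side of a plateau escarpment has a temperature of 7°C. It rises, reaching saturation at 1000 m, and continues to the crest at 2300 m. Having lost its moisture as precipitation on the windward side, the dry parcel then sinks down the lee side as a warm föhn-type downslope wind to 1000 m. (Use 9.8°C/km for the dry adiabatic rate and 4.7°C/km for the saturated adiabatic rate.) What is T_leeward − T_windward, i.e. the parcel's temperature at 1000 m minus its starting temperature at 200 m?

-1.21°C

200–1000 m, dry: Δz = 0.8 km ⇒ ΔT = -7.84°C; T = -0.84°C
1000–2300 m, saturated: Δz = 1.3 km ⇒ ΔT = -6.11°C; T = -6.95°C
2300–1000 m, dry descent: Δz = 1.3 km ⇒ ΔT = +12.74°C; T = 5.79°C
Net change vs windward start: 5.79 − 7 = -1.21°C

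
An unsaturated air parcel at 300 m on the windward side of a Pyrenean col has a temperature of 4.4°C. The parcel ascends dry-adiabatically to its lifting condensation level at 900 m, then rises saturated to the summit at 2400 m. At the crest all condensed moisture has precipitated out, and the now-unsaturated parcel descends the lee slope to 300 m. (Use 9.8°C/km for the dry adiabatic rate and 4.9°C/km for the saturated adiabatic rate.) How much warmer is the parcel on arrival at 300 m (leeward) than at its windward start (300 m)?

From 300 m to 900 m (dry): cools by 9.8 × 0.6 = 5.88°C, giving -1.48°C.
From 900 m to 2400 m (saturated): cools by 4.9 × 1.5 = 7.35°C, giving -8.83°C.
From 2400 m to 300 m (dry descent): warms by 9.8 × 2.1 = 20.58°C, giving 11.75°C.
Net change vs windward start: 11.75 − 4.4 = +7.35°C

+7.35°C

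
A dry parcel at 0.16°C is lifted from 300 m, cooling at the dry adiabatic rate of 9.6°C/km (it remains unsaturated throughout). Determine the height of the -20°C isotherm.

Height above start = (0.16 − (-20)) / 9.6 = 2.1 km
Altitude = 300 m + 2100 m = 2400 m

2400 m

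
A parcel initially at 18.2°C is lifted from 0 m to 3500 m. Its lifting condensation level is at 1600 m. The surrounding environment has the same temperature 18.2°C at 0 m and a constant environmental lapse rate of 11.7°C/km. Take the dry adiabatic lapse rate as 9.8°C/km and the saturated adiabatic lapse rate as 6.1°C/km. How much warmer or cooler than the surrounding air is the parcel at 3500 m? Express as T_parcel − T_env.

+13.68°C (parcel warmer than environment)

Parcel:
  From 0 m to 1600 m (dry): cools by 9.8 × 1.6 = 15.68°C, giving 2.52°C.
  From 1600 m to 3500 m (saturated): cools by 6.1 × 1.9 = 11.59°C, giving -9.07°C.
Environment:
  From 0 m to 3500 m (environment): cools by 11.7 × 3.5 = 40.95°C, giving -22.75°C.
T_parcel − T_env = -9.07 − (-22.75) = +13.68°C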